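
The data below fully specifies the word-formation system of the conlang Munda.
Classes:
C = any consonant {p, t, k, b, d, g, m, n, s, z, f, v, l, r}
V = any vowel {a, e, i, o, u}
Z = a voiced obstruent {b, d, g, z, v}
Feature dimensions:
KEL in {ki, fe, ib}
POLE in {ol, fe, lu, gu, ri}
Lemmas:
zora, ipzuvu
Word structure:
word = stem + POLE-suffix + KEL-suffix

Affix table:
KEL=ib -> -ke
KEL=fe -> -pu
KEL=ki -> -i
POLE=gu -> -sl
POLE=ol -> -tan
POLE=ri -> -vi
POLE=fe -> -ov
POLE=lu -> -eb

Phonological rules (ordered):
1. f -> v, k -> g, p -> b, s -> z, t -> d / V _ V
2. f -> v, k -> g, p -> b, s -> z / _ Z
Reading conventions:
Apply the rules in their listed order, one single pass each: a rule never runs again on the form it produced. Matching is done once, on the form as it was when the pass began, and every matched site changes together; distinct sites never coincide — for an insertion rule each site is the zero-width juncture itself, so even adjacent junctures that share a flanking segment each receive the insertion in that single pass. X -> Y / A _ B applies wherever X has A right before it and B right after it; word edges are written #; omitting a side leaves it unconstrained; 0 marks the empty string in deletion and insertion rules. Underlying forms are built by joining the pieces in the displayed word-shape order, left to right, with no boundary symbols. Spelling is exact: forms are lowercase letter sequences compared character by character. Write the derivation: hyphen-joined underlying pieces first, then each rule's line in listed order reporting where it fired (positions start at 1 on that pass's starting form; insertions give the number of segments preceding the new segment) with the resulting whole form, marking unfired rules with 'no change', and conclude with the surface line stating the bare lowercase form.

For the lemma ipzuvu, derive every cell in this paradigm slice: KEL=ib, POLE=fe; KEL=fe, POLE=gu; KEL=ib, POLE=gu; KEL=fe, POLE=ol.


cell KEL=ib, POLE=fe:
underlying: ipzuvu-ov-ke
1. f -> v, k -> g, p -> b, s -> z, t -> d / V _ V: no change
2. f -> v, k -> g, p -> b, s -> z / _ Z: fires at position(s) 2: ibzuvuovke
surface: ibzuvuovke

cell KEL=fe, POLE=gu:
underlying: ipzuvu-sl-pu
1. f -> v, k -> g, p -> b, s -> z, t -> d / V _ V: no change
2. f -> v, k -> g, p -> b, s -> z / _ Z: fires at position(s) 2: ibzuvuslpu
surface: ibzuvuslpu

cell KEL=ib, POLE=gu:
underlying: ipzuvu-sl-ke
1. f -> v, k -> g, p -> b, s -> z, t -> d / V _ V: no change
2. f -> v, k -> g, p -> b, s -> z / _ Z: fires at position(s) 2: ibzuvuslke
surface: ibzuvuslke

cell KEL=fe, POLE=ol:
underlying: ipzuvu-tan-pu
1. f -> v, k -> g, p -> b, s -> z, t -> d / V _ V: fires at position(s) 7: ipzuvudanpu
2. f -> v, k -> g, p -> b, s -> z / _ Z: fires at position(s) 2: ibzuvudanpu
surface: ibzuvudanpu


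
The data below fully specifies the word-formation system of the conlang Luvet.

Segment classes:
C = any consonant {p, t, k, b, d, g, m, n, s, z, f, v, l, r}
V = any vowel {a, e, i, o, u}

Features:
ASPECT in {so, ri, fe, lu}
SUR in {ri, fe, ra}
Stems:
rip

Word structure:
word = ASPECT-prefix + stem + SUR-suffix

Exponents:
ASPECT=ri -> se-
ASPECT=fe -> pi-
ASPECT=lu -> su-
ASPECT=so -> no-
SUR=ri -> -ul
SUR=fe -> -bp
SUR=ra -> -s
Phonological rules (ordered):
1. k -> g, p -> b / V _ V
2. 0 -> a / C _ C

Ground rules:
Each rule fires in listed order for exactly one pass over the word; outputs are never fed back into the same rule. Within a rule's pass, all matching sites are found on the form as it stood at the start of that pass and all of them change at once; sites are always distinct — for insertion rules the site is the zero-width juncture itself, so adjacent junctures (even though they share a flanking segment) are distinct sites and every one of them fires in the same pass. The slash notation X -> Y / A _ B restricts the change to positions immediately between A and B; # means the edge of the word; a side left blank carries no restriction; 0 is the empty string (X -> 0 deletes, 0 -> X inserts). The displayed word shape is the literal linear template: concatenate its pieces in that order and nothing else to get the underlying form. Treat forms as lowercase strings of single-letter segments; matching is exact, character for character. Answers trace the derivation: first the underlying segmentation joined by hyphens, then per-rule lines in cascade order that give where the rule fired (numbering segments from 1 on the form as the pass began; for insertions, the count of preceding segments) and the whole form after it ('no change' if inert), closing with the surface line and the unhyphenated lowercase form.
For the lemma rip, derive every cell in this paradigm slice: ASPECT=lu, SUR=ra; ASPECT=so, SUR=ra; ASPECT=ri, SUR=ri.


cell ASPECT=lu, SUR=ra:
underlying: su-rip-s
1. k -> g, p -> b / V _ V: no change
2. 0 -> a / C _ C: inserts after position(s) 5: suripas
surface: suripas

cell ASPECT=so, SUR=ra:
underlying: no-rip-s
1. k -> g, p -> b / V _ V: no change
2. 0 -> a / C _ C: inserts after position(s) 5: noripas
surface: noripas

cell ASPECT=ri, SUR=ri:
underlying: se-rip-ul
1. k -> g, p -> b / V _ V: fires at position(s) 5: seribul
2. 0 -> a / C _ C: no change
surface: seribul


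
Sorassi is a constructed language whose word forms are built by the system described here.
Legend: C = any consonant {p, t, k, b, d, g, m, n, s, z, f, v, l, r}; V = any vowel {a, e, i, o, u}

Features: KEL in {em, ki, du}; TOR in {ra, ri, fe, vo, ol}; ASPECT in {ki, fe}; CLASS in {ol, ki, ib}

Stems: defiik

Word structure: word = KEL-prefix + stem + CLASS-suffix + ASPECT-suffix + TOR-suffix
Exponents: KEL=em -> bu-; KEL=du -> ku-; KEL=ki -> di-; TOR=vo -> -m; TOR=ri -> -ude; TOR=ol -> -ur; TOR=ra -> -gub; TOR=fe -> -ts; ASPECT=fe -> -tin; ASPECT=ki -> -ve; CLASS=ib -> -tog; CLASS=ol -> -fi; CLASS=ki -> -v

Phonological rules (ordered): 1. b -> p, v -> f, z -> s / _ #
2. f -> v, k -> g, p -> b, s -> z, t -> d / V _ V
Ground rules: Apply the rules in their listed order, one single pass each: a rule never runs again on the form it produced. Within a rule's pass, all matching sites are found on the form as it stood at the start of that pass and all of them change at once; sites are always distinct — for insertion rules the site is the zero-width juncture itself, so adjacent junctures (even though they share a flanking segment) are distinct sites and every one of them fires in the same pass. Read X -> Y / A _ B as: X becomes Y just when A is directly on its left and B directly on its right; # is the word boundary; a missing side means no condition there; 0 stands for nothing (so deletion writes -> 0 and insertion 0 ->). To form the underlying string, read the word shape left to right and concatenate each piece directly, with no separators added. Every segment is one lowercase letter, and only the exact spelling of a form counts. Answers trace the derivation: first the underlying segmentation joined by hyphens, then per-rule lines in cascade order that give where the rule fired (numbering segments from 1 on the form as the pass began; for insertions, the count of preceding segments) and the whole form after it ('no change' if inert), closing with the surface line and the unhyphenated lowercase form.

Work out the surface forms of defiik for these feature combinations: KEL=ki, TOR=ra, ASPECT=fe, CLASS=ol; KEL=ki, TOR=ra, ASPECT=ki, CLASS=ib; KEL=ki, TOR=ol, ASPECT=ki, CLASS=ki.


cell KEL=ki, TOR=ra, ASPECT=fe, CLASS=ol:
underlying: di-defiik-fi-tin-gub
1. b -> p, v -> f, z -> s / _ #: fires at position(s) 16: didefiikfitingup
2. f -> v, k -> g, p -> b, s -> z, t -> d / V _ V: fires at position(s) 5, 11: dideviikfidingup
surface: dideviikfidingup

cell KEL=ki, TOR=ra, ASPECT=ki, CLASS=ib:
underlying: di-defiik-tog-ve-gub
1. b -> p, v -> f, z -> s / _ #: fires at position(s) 16: didefiiktogvegup
2. f -> v, k -> g, p -> b, s -> z, t -> d / V _ V: fires at position(s) 5: dideviiktogvegup
surface: dideviiktogvegup

cell KEL=ki, TOR=ol, ASPECT=ki, CLASS=ki:
underlying: di-defiik-v-ve-ur
1. b -> p, v -> f, z -> s / _ #: no change
2. f -> v, k -> g, p -> b, s -> z, t -> d / V _ V: fires at position(s) 5: dideviikvveur
surface: dideviikvveur


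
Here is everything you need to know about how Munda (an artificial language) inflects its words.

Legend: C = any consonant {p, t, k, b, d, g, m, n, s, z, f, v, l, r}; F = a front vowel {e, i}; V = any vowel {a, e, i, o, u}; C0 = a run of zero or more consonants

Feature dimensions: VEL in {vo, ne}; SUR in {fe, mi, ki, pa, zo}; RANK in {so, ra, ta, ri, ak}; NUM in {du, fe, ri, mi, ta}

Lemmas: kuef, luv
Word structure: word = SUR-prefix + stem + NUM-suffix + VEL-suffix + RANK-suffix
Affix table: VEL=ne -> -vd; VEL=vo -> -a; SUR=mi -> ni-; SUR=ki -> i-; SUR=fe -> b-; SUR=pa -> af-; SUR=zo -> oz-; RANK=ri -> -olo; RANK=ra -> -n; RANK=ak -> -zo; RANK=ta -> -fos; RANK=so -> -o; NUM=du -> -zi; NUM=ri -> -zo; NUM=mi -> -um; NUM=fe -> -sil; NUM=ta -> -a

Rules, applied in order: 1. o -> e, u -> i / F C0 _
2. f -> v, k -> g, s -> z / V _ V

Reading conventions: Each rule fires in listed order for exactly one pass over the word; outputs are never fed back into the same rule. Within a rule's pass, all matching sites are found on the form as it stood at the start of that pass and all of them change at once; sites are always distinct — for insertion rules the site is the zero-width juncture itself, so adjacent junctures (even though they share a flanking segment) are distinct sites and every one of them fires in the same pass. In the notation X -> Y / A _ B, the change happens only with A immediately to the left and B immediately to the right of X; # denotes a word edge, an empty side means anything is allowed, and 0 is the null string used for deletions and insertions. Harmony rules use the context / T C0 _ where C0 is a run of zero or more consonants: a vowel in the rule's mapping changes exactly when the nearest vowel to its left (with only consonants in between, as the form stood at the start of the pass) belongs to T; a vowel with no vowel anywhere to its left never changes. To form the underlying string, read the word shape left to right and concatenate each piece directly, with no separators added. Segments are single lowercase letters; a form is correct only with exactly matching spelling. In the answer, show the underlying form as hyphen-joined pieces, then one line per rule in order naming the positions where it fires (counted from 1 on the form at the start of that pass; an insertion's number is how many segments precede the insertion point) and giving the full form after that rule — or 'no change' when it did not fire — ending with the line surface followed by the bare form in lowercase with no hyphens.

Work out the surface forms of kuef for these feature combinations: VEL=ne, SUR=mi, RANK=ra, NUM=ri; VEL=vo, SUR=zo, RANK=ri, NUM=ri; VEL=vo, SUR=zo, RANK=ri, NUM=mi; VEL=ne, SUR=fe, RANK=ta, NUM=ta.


cell VEL=ne, SUR=mi, RANK=ra, NUM=ri:
underlying: ni-kuef-zo-vd-n
1. o -> e, u -> i / F C0 _: fires at position(s) 4, 8: nikiefzevdn
2. f -> v, k -> g, s -> z / V _ V: fires at position(s) 3: nigiefzevdn
surface: nigiefzevdn

cell VEL=vo, SUR=zo, RANK=ri, NUM=ri:
underlying: oz-kuef-zo-a-olo
1. o -> e, u -> i / F C0 _: fires at position(s) 8: ozkuefzeaolo
2. f -> v, k -> g, s -> z / V _ V: no change
surface: ozkuefzeaolo

cell VEL=vo, SUR=zo, RANK=ri, NUM=mi:
underlying: oz-kuef-um-a-olo
1. o -> e, u -> i / F C0 _: fires at position(s) 7: ozkuefimaolo
2. f -> v, k -> g, s -> z / V _ V: fires at position(s) 6: ozkuevimaolo
surface: ozkuevimaolo

cell VEL=ne, SUR=fe, RANK=ta, NUM=ta:
underlying: b-kuef-a-vd-fos
1. o -> e, u -> i / F C0 _: no change
2. f -> v, k -> g, s -> z / V _ V: fires at position(s) 5: bkuevavdfos
surface: bkuevavdfos


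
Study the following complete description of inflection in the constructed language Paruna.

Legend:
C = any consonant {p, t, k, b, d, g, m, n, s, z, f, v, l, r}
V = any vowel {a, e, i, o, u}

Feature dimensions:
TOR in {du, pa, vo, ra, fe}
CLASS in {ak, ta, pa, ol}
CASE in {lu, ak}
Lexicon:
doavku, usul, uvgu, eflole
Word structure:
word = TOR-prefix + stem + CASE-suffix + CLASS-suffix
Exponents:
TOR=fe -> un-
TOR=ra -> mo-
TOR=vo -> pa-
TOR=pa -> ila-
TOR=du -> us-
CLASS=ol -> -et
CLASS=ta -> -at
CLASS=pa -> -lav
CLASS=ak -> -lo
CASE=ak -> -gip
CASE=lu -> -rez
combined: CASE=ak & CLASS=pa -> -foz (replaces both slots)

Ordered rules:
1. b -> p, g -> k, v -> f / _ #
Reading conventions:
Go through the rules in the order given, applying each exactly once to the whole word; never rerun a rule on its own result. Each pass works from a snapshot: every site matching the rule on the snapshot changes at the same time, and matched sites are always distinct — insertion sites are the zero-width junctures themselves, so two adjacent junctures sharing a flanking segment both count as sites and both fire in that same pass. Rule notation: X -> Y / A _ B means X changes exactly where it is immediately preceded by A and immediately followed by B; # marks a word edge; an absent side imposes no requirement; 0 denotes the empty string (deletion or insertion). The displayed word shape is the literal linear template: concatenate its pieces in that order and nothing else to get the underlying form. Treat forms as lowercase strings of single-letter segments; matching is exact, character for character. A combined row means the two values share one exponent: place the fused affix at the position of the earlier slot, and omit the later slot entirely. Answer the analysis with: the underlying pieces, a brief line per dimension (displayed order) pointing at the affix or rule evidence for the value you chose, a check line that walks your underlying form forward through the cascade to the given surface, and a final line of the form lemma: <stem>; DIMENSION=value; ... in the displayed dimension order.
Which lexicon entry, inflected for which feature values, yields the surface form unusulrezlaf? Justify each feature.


underlying: un-usul-rez-lav
TOR=fe - signalled by the affix un-
CLASS=pa - signalled by the affix -lav
CASE=lu - signalled by the affix -rez
check: unusulrezlav -> unusulrezlaf
lemma: usul; TOR=fe; CLASS=pa; CASE=lu


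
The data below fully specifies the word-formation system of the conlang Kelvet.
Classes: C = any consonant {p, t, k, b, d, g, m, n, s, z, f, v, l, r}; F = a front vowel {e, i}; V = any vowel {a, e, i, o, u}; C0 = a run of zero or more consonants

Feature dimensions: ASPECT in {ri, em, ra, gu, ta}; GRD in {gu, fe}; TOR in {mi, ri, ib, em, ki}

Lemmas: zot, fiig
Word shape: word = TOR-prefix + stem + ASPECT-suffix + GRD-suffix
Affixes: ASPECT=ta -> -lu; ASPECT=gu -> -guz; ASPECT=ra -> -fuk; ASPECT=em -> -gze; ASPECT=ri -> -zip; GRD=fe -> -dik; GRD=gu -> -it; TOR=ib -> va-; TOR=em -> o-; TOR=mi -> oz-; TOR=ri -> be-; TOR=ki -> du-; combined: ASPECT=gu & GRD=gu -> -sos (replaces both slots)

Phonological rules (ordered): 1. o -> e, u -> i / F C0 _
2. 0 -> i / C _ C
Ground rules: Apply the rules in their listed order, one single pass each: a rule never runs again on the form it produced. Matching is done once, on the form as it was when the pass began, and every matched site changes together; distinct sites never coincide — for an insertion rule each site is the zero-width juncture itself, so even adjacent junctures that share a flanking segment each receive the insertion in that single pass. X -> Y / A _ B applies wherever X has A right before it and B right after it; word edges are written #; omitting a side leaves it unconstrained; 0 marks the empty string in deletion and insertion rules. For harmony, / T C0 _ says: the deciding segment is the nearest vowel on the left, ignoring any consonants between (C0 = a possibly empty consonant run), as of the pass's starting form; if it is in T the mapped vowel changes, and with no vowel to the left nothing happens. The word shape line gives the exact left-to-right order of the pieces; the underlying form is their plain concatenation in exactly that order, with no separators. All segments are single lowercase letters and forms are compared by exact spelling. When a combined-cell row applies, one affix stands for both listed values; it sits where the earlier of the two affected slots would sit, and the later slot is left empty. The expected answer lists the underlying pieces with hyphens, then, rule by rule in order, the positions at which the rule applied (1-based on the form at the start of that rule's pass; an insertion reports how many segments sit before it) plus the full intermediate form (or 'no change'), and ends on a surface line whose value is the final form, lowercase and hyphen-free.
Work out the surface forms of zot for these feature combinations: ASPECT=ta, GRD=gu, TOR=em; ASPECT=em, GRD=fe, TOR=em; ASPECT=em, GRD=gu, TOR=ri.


cell ASPECT=ta, GRD=gu, TOR=em:
underlying: o-zot-lu-it
1. o -> e, u -> i / F C0 _: no change
2. 0 -> i / C _ C: inserts after position(s) 4: ozotiluit
surface: ozotiluit

cell ASPECT=em, GRD=fe, TOR=em:
underlying: o-zot-gze-dik
1. o -> e, u -> i / F C0 _: no change
2. 0 -> i / C _ C: inserts after position(s) 4, 5: ozotigizedik
surface: ozotigizedik

cell ASPECT=em, GRD=gu, TOR=ri:
underlying: be-zot-gze-it
1. o -> e, u -> i / F C0 _: fires at position(s) 4: bezetgzeit
2. 0 -> i / C _ C: inserts after position(s) 5, 6: bezetigizeit
surface: bezetigizeit


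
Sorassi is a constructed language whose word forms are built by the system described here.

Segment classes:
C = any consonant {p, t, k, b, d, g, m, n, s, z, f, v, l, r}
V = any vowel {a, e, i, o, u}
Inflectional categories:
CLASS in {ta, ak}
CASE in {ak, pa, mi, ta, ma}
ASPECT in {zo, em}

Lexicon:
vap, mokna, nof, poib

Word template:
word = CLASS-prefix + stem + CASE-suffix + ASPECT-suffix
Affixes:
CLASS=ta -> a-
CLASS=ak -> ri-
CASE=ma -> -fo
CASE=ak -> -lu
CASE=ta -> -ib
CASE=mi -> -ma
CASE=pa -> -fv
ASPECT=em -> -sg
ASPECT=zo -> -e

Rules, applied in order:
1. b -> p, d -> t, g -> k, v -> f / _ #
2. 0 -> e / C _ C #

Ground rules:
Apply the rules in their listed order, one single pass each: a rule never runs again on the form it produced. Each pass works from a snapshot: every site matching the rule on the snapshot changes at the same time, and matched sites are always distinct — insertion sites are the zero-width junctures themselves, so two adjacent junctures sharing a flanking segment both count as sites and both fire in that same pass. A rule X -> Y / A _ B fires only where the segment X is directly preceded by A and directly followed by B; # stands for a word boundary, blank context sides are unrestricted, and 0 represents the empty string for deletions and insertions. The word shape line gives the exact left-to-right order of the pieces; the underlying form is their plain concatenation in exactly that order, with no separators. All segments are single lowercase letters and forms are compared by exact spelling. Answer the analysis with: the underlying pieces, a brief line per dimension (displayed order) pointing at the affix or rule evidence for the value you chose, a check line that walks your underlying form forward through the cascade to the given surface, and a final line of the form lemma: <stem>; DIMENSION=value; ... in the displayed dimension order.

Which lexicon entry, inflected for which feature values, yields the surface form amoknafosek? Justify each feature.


underlying: a-mokna-fo-sg
CLASS=ta - signalled by the affix a-
CASE=ma - signalled by the affix -fo
ASPECT=em - signalled by the affix -sg
check: amoknafosg -> amoknafosk -> amoknafosek
lemma: mokna; CLASS=ta; CASE=ma; ASPECT=em


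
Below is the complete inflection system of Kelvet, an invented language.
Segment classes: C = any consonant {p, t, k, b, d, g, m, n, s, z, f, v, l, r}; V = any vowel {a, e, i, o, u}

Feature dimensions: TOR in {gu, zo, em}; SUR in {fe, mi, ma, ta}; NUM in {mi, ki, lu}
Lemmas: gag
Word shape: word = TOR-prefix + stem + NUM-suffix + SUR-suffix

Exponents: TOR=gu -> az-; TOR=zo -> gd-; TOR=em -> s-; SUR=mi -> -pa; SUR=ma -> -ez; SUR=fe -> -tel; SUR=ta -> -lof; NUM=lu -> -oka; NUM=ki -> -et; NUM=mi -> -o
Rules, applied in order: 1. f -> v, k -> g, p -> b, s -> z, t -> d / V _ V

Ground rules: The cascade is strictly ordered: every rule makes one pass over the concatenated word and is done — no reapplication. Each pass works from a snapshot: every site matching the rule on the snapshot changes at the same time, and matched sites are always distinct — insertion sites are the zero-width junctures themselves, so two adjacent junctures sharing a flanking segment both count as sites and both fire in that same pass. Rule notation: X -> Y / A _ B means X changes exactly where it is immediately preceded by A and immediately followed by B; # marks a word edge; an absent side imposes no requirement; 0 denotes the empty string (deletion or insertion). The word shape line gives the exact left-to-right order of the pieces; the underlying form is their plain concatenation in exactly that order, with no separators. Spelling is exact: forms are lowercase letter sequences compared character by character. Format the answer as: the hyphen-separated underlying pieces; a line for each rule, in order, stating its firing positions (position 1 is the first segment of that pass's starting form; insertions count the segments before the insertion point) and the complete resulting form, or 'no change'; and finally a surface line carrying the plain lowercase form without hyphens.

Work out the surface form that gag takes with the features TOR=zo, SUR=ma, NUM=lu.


underlying: gd-gag-oka-ez
1. f -> v, k -> g, p -> b, s -> z, t -> d / V _ V: fires at position(s) 7: gdgagogaez
surface: gdgagogaez


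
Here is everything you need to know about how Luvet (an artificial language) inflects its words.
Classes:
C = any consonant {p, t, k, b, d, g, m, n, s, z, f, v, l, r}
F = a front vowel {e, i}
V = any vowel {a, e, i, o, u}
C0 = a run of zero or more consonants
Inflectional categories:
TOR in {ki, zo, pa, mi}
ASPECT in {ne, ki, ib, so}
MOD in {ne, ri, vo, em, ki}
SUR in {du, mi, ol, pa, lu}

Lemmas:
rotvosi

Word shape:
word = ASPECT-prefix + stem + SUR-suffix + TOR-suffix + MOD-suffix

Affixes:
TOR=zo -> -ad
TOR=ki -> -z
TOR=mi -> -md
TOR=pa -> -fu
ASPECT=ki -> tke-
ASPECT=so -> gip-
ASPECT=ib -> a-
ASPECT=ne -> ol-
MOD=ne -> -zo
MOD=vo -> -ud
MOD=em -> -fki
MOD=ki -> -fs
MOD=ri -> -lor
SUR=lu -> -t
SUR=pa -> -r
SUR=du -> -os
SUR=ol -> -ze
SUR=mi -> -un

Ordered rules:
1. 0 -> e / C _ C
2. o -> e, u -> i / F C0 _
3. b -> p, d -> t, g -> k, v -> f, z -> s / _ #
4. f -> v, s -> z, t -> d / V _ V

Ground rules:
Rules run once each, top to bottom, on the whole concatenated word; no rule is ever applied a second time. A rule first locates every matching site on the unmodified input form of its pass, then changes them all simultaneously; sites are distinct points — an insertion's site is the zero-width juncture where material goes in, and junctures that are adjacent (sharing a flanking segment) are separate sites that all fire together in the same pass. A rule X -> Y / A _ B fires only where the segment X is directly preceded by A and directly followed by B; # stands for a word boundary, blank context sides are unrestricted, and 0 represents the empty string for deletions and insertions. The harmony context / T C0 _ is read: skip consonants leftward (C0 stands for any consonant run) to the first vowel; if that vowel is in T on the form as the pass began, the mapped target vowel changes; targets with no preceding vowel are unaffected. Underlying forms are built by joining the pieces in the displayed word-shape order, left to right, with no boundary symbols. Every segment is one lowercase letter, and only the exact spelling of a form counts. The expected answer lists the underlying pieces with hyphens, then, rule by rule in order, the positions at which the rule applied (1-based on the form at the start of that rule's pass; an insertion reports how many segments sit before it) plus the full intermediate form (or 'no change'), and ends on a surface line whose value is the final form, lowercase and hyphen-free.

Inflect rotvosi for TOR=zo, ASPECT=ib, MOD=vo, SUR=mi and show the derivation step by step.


underlying: a-rotvosi-un-ad-ud
1. 0 -> e / C _ C: inserts after position(s) 4: arotevosiunadud
2. o -> e, u -> i / F C0 _: fires at position(s) 7, 10: arotevesiinadud
3. b -> p, d -> t, g -> k, v -> f, z -> s / _ #: fires at position(s) 15: arotevesiinadut
4. f -> v, s -> z, t -> d / V _ V: fires at position(s) 4, 8: arodeveziinadut
surface: arodeveziinadut


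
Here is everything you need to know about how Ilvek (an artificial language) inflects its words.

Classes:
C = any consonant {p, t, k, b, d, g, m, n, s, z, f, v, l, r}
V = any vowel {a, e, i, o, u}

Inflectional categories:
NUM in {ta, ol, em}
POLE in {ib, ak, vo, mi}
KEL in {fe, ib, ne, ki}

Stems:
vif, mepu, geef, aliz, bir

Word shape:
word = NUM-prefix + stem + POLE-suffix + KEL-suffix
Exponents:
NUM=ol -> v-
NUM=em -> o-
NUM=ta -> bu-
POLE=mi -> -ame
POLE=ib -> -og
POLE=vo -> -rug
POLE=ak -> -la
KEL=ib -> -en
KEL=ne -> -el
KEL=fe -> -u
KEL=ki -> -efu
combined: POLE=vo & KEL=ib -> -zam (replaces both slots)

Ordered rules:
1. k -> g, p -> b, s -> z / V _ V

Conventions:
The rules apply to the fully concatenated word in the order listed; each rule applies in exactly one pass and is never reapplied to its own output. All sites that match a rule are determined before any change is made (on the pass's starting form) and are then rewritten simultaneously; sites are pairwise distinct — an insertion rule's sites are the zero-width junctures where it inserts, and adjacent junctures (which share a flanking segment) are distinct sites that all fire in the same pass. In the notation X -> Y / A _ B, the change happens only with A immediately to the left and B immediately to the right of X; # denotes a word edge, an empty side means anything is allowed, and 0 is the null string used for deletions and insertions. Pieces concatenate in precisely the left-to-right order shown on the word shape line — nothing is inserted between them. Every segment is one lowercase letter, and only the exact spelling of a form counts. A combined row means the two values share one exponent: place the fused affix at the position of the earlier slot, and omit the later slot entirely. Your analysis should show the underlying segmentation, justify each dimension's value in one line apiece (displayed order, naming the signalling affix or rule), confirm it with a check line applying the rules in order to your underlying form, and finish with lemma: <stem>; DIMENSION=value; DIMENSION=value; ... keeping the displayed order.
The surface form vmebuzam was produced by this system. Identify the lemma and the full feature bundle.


underlying: v-mepu-zam
NUM=ol - signalled by the affix v-
POLE=vo - signalled by the combined affix row
KEL=ib - signalled by the combined affix row
check: vmepuzam -> vmebuzam
lemma: mepu; NUM=ol; POLE=vo; KEL=ib


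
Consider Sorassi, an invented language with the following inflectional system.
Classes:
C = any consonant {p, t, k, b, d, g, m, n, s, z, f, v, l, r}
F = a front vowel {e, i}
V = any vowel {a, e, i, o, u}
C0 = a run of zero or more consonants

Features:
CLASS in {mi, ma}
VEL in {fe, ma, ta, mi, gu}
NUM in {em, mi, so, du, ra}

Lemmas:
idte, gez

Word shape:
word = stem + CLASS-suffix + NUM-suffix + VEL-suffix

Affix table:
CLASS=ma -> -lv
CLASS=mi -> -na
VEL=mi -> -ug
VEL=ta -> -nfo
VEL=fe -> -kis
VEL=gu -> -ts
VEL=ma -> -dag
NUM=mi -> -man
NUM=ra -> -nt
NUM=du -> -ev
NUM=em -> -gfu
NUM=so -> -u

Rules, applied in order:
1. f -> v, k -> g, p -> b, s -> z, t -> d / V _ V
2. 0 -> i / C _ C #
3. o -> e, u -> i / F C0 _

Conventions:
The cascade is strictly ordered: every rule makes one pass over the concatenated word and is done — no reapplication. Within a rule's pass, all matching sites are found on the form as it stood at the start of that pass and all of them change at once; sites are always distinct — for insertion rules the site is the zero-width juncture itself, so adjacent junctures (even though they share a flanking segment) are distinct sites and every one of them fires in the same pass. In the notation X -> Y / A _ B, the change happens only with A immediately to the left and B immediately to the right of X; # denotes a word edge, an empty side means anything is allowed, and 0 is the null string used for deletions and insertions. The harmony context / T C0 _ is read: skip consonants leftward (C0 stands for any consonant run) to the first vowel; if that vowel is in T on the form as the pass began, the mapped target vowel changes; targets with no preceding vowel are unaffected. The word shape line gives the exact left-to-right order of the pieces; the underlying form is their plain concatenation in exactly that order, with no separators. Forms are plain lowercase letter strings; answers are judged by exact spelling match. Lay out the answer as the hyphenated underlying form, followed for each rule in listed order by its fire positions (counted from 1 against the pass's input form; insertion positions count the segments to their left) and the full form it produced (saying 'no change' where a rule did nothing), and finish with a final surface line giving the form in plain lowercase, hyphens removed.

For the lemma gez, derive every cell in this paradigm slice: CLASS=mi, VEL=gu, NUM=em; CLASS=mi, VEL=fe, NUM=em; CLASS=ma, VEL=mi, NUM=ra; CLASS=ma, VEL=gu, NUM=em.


cell CLASS=mi, VEL=gu, NUM=em:
underlying: gez-na-gfu-ts
1. f -> v, k -> g, p -> b, s -> z, t -> d / V _ V: no change
2. 0 -> i / C _ C #: inserts after position(s) 9: geznagfutis
3. o -> e, u -> i / F C0 _: no change
surface: geznagfutis

cell CLASS=mi, VEL=fe, NUM=em:
underlying: gez-na-gfu-kis
1. f -> v, k -> g, p -> b, s -> z, t -> d / V _ V: fires at position(s) 9: geznagfugis
2. 0 -> i / C _ C #: no change
3. o -> e, u -> i / F C0 _: no change
surface: geznagfugis

cell CLASS=ma, VEL=mi, NUM=ra:
underlying: gez-lv-nt-ug
1. f -> v, k -> g, p -> b, s -> z, t -> d / V _ V: no change
2. 0 -> i / C _ C #: no change
3. o -> e, u -> i / F C0 _: fires at position(s) 8: gezlvntig
surface: gezlvntig

cell CLASS=ma, VEL=gu, NUM=em:
underlying: gez-lv-gfu-ts
1. f -> v, k -> g, p -> b, s -> z, t -> d / V _ V: no change
2. 0 -> i / C _ C #: inserts after position(s) 9: gezlvgfutis
3. o -> e, u -> i / F C0 _: fires at position(s) 8: gezlvgfitis
surface: gezlvgfitis


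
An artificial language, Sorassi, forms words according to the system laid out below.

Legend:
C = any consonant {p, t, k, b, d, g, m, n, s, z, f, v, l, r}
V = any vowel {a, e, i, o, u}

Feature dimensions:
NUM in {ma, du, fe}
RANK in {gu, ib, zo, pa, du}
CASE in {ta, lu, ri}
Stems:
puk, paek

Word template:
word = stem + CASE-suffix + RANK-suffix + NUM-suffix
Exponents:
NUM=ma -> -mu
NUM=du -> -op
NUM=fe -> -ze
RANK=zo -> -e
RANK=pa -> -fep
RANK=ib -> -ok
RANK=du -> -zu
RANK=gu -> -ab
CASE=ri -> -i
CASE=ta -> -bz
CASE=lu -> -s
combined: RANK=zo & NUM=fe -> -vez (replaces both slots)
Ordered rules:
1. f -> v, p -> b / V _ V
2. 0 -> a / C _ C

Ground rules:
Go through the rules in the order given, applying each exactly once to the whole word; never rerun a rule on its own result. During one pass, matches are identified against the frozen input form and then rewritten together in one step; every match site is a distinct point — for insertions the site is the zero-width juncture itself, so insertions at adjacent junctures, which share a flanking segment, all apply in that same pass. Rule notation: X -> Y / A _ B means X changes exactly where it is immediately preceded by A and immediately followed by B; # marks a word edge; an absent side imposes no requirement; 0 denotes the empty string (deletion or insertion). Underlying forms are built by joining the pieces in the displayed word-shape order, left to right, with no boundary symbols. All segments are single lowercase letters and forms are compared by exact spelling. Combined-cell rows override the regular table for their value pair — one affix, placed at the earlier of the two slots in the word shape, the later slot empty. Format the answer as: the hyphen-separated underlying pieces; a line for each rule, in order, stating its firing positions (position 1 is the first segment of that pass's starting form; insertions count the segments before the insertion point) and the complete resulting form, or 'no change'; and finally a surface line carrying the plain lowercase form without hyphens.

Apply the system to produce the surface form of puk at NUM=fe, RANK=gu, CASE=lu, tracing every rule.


underlying: puk-s-ab-ze
1. f -> v, p -> b / V _ V: no change
2. 0 -> a / C _ C: inserts after position(s) 3, 6: pukasabaze
surface: pukasabaze


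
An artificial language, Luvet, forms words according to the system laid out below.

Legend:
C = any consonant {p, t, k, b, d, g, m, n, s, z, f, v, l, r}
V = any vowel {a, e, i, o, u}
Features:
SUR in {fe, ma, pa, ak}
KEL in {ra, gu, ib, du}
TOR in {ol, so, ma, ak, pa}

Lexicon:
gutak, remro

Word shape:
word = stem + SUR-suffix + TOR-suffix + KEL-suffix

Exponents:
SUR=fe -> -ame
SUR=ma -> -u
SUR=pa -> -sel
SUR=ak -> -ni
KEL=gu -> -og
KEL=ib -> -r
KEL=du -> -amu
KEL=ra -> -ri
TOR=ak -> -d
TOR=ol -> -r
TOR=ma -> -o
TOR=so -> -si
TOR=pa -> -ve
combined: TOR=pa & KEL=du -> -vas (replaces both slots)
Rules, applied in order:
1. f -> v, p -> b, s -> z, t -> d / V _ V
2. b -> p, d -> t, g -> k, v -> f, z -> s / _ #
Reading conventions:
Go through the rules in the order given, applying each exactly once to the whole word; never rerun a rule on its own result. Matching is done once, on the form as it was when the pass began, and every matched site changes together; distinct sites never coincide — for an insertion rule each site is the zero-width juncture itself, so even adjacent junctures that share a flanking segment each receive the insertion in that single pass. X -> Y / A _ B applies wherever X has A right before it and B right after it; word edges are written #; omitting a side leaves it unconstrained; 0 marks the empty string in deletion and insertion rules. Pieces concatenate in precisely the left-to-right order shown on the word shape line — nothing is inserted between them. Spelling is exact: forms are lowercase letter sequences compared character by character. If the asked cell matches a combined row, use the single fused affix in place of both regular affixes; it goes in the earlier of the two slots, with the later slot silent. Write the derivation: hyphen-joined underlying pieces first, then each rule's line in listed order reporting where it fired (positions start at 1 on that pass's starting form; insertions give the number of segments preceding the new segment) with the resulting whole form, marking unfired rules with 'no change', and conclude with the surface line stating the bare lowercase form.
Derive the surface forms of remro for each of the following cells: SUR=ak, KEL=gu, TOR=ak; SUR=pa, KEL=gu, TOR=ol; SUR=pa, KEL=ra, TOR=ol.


cell SUR=ak, KEL=gu, TOR=ak:
underlying: remro-ni-d-og
1. f -> v, p -> b, s -> z, t -> d / V _ V: no change
2. b -> p, d -> t, g -> k, v -> f, z -> s / _ #: fires at position(s) 10: remronidok
surface: remronidok

cell SUR=pa, KEL=gu, TOR=ol:
underlying: remro-sel-r-og
1. f -> v, p -> b, s -> z, t -> d / V _ V: fires at position(s) 6: remrozelrog
2. b -> p, d -> t, g -> k, v -> f, z -> s / _ #: fires at position(s) 11: remrozelrok
surface: remrozelrok

cell SUR=pa, KEL=ra, TOR=ol:
underlying: remro-sel-r-ri
1. f -> v, p -> b, s -> z, t -> d / V _ V: fires at position(s) 6: remrozelrri
2. b -> p, d -> t, g -> k, v -> f, z -> s / _ #: no change
surface: remrozelrri


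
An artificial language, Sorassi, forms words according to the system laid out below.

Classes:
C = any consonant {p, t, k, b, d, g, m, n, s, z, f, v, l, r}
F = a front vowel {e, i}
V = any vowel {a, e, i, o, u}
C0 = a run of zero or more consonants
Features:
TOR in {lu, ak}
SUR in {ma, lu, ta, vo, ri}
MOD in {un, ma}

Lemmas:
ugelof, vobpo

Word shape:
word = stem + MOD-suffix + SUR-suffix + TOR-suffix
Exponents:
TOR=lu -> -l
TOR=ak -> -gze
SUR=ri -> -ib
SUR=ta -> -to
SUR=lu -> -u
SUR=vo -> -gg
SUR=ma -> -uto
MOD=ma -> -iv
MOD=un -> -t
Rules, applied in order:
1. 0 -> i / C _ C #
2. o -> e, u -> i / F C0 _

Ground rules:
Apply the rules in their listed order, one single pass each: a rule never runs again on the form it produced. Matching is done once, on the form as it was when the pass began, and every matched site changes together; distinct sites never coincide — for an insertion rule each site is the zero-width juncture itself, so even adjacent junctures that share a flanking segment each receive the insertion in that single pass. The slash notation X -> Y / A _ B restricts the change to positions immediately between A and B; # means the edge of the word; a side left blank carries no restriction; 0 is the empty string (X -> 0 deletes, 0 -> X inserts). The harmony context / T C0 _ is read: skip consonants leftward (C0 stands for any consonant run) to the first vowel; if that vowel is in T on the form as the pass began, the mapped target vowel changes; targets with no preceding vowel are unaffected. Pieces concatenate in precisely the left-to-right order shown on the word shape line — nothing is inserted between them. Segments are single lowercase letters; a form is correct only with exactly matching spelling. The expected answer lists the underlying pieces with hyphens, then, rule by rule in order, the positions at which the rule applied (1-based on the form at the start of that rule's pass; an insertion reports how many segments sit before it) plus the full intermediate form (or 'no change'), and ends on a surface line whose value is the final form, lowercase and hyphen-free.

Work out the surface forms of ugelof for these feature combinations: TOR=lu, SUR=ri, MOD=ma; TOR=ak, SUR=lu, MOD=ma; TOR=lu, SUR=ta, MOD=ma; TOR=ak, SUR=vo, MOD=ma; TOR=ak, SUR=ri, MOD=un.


cell TOR=lu, SUR=ri, MOD=ma:
underlying: ugelof-iv-ib-l
1. 0 -> i / C _ C #: inserts after position(s) 10: ugelofivibil
2. o -> e, u -> i / F C0 _: fires at position(s) 5: ugelefivibil
surface: ugelefivibil

cell TOR=ak, SUR=lu, MOD=ma:
underlying: ugelof-iv-u-gze
1. 0 -> i / C _ C #: no change
2. o -> e, u -> i / F C0 _: fires at position(s) 5, 9: ugelefivigze
surface: ugelefivigze

cell TOR=lu, SUR=ta, MOD=ma:
underlying: ugelof-iv-to-l
1. 0 -> i / C _ C #: no change
2. o -> e, u -> i / F C0 _: fires at position(s) 5, 10: ugelefivtel
surface: ugelefivtel

cell TOR=ak, SUR=vo, MOD=ma:
underlying: ugelof-iv-gg-gze
1. 0 -> i / C _ C #: no change
2. o -> e, u -> i / F C0 _: fires at position(s) 5: ugelefivgggze
surface: ugelefivgggze

cell TOR=ak, SUR=ri, MOD=un:
underlying: ugelof-t-ib-gze
1. 0 -> i / C _ C #: no change
2. o -> e, u -> i / F C0 _: fires at position(s) 5: ugeleftibgze
surface: ugeleftibgze


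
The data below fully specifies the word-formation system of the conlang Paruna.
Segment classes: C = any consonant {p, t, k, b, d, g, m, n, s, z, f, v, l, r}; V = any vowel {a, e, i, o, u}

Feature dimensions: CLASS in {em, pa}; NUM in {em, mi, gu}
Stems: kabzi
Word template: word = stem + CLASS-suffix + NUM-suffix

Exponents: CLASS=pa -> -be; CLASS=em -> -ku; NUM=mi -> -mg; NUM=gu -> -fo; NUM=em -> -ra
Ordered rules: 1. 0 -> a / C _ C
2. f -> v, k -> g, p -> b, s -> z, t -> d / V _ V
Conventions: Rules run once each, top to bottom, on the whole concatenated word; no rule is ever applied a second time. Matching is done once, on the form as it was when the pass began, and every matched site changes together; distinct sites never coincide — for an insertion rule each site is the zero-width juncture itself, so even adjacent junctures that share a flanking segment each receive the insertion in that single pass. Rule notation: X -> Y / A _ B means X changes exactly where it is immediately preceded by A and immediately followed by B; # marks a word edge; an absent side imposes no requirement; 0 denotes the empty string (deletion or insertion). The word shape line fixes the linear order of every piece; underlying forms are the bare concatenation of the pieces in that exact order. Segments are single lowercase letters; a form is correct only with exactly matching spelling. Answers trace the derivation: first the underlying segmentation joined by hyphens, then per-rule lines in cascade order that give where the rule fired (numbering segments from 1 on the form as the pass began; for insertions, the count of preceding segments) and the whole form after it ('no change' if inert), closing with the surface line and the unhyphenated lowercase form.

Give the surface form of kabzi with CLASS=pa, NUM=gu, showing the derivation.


underlying: kabzi-be-fo
1. 0 -> a / C _ C: inserts after position(s) 3: kabazibefo
2. f -> v, k -> g, p -> b, s -> z, t -> d / V _ V: fires at position(s) 9: kabazibevo
surface: kabazibevo
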